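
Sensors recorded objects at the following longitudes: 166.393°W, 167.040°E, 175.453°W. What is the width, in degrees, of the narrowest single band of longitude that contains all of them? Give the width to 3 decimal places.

26.567°

Sort the longitudes: -175.453°, -166.393°, +167.040°.
Eastward gaps between consecutive values (wrapping around): 9.060°, 333.433°, 17.507°.
Largest gap = 333.433° ⇒ minimal covering band is its complement: 360° − 333.433° = 26.567°.
Band runs from +167.040° eastward to -166.393°, crossing the antimeridian.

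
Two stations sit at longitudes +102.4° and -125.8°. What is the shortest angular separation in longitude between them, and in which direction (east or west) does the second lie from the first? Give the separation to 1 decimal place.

Raw difference: -125.8 − 102.4 = -228.2°.
Normalise into (−180°, 180°]: -228.2° + 360° = 131.8°.
Positive ⇒ the second point lies to the east; separation 131.8°.

131.8° east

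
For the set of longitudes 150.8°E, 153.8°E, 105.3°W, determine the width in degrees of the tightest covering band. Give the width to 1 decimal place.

103.9°

Sort the longitudes: -105.3°, +150.8°, +153.8°.
Eastward gaps between consecutive values (wrapping around): 256.1°, 3.0°, 100.9°.
Largest gap = 256.1° ⇒ minimal covering band is its complement: 360° − 256.1° = 103.9°.
Band runs from +150.8° eastward to -105.3°, crossing the antimeridian.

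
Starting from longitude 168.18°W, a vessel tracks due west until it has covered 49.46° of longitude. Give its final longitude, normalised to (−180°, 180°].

Start at -168.18°; shift −49.46° → -217.64°.
-217.64° lies outside (−180°, 180°]; add 360° → +142.36°.

142.36°E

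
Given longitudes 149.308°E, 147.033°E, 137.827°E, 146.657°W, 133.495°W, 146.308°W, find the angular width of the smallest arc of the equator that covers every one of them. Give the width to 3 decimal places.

88.678°

Sort the longitudes: -146.657°, -146.308°, -133.495°, +137.827°, +147.033°, +149.308°.
Eastward gaps between consecutive values (wrapping around): 0.349°, 12.813°, 271.322°, 9.206°, 2.275°, 64.035°.
Largest gap = 271.322° ⇒ minimal covering band is its complement: 360° − 271.322° = 88.678°.
Band runs from +137.827° eastward to -133.495°, crossing the antimeridian.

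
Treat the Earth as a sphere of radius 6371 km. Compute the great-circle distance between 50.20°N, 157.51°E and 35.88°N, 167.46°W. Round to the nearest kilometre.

Δλ = -167.46 − 157.51 = -324.97°; wrapped into (−180°, 180°]: 35.03°.
Δφ = 35.88 − 50.20 = -14.32°.
a = sin²(Δφ/2) + cos φ₁ · cos φ₂ · sin²(Δλ/2) = 0.062511.
c = 2·atan2(√a, √(1−a)) = 0.50541 rad → d = 6371·c ≈ 3219.95 km.

3220 km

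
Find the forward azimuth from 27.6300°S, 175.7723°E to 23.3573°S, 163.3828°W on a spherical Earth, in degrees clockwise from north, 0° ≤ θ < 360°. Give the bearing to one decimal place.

81.9°

Δλ = -163.3828 − 175.7723 = -339.1551°; wrapped into (−180°, 180°]: 20.8449°.
θ = atan2( sin Δλ · cos φ₂ , cos φ₁ · sin φ₂ − sin φ₁ · cos φ₂ · cos Δλ )
  = atan2(0.32668, 0.04664) = 81.875° → normalised to [0°, 360°): 81.875°.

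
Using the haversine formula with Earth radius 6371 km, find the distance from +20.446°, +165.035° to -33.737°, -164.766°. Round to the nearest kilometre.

6822 km

Δλ = -164.766 − 165.035 = -329.801°; wrapped into (−180°, 180°]: 30.199°.
Δφ = -33.737 − 20.446 = -54.183°.
a = sin²(Δφ/2) + cos φ₁ · cos φ₂ · sin²(Δλ/2) = 0.260276.
c = 2·atan2(√a, √(1−a)) = 1.07077 rad → d = 6371·c ≈ 6821.89 km.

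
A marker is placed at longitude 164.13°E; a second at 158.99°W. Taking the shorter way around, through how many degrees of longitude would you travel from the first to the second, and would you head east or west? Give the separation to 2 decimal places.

Raw difference: -158.99 − 164.13 = -323.12°.
Normalise into (−180°, 180°]: -323.12° + 360° = 36.88°.
Positive ⇒ the second point lies to the east; separation 36.88°.

36.88° east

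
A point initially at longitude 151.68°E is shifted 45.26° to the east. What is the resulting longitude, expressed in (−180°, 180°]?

163.06°W

Start at +151.68°; shift +45.26° → +196.94°.
+196.94° lies outside (−180°, 180°]; subtract 360° → -163.06°.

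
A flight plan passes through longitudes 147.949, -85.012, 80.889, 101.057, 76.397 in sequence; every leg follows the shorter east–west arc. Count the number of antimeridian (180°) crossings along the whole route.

1

Leg 1: +147.949° → -85.012°, shortest Δλ = 127.039° (east) — crosses 180°.
Leg 2: -85.012° → +80.889°, shortest Δλ = 165.901° (east) — does not cross 180°.
Leg 3: +80.889° → +101.057°, shortest Δλ = 20.168° (east) — does not cross 180°.
Leg 4: +101.057° → +76.397°, shortest Δλ = -24.66° (west) — does not cross 180°.
Total crossings: 1.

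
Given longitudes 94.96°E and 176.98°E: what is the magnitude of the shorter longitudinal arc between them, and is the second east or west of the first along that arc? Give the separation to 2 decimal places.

82.02° east

Raw difference: 176.98 − 94.96 = 82.02°.
Normalise into (−180°, 180°]: 82.02° stays 82.02°.
Positive ⇒ the second point lies to the east; separation 82.02°.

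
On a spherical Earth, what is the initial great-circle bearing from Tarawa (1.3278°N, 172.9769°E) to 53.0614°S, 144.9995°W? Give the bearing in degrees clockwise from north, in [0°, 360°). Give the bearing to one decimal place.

153.6°

Δλ = -144.9995 − 172.9769 = -317.9764°; wrapped into (−180°, 180°]: 42.0236°.
θ = atan2( sin Δλ · cos φ₂ , cos φ₁ · sin φ₂ − sin φ₁ · cos φ₂ · cos Δλ )
  = atan2(0.40230, -0.80941) = 153.571° → normalised to [0°, 360°): 153.571°.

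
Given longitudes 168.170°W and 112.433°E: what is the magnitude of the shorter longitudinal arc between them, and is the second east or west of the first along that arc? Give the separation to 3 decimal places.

Raw difference: 112.433 − -168.170 = 280.603°.
Normalise into (−180°, 180°]: 280.603° − 360° = -79.397°.
Negative ⇒ the second point lies to the west; separation 79.397°.

79.397° west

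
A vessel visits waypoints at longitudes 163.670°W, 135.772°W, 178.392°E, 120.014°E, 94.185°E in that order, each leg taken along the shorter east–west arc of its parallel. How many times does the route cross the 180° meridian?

1

Leg 1: -163.670° → -135.772°, shortest Δλ = 27.898° (east) — does not cross 180°.
Leg 2: -135.772° → +178.392°, shortest Δλ = -45.836° (west) — crosses 180°.
Leg 3: +178.392° → +120.014°, shortest Δλ = -58.378° (west) — does not cross 180°.
Leg 4: +120.014° → +94.185°, shortest Δλ = -25.829° (west) — does not cross 180°.
Total crossings: 1.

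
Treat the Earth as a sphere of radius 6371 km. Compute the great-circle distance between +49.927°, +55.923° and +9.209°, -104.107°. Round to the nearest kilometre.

13159 km

Δλ = -104.107 − 55.923 = -160.030°.
Δφ = 9.209 − 49.927 = -40.718°.
a = sin²(Δφ/2) + cos φ₁ · cos φ₂ · sin²(Δλ/2) = 0.737396.
c = 2·atan2(√a, √(1−a)) = 2.06552 rad → d = 6371·c ≈ 13159.46 km.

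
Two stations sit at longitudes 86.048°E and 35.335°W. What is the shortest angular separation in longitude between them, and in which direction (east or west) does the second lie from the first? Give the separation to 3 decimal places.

Raw difference: -35.335 − 86.048 = -121.383°.
Normalise into (−180°, 180°]: -121.383° stays -121.383°.
Negative ⇒ the second point lies to the west; separation 121.383°.

121.383° west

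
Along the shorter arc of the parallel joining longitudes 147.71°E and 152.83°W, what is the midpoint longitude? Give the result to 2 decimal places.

177.44°E

Signed shortest Δλ from +147.71° to -152.83° is +59.46°.
Midpoint longitude = +147.71° + (+59.46°)/2 = +147.71° + 29.73° = +177.44°.
(The naïve average (+147.71 + -152.83)/2 = -2.56° is on the wrong side of the globe.)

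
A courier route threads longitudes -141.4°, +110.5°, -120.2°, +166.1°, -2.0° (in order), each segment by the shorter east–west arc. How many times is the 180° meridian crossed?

3

Leg 1: -141.4° → +110.5°, shortest Δλ = -108.1° (west) — crosses 180°.
Leg 2: +110.5° → -120.2°, shortest Δλ = 129.3° (east) — crosses 180°.
Leg 3: -120.2° → +166.1°, shortest Δλ = -73.7° (west) — crosses 180°.
Leg 4: +166.1° → -2.0°, shortest Δλ = -168.1° (west) — does not cross 180°.
Total crossings: 3.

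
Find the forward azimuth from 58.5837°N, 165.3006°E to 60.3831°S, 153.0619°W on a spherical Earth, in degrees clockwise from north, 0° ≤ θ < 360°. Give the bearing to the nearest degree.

157°

Δλ = -153.0619 − 165.3006 = -318.3625°; wrapped into (−180°, 180°]: 41.6375°.
θ = atan2( sin Δλ · cos φ₂ , cos φ₁ · sin φ₂ − sin φ₁ · cos φ₂ · cos Δλ )
  = atan2(0.32835, -0.76835) = 156.861° → normalised to [0°, 360°): 156.861°.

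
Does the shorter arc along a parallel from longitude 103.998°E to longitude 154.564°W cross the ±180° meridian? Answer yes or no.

Naïve |-154.564 − 103.998| = 258.562° > 180°, so the shorter arc goes the other way round — across 180°.
Signed shortest Δλ = ((-154.564 − 103.998 + 180) mod 360) − 180 = 101.438°.
Going east by 101.438° from +103.998° passes through 180° before reaching -154.564°.

Yes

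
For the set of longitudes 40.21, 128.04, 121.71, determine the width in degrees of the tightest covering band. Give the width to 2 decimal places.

Sort the longitudes: +40.21°, +121.71°, +128.04°.
Eastward gaps between consecutive values (wrapping around): 81.50°, 6.33°, 272.17°.
Largest gap = 272.17° ⇒ minimal covering band is its complement: 360° − 272.17° = 87.83°.
Band runs from +40.21° eastward to +128.04°.

87.83°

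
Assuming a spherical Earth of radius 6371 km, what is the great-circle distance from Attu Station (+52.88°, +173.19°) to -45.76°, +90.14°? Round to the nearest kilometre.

Δλ = 90.14 − 173.19 = -83.05°.
Δφ = -45.76 − 52.88 = -98.64°.
a = sin²(Δφ/2) + cos φ₁ · cos φ₂ · sin²(Δλ/2) = 0.760156.
c = 2·atan2(√a, √(1−a)) = 2.11801 rad → d = 6371·c ≈ 13493.85 km.

13494 km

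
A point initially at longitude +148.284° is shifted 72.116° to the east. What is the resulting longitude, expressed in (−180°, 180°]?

-139.600°

Start at +148.284°; shift +72.116° → +220.400°.
+220.400° lies outside (−180°, 180°]; subtract 360° → -139.600°.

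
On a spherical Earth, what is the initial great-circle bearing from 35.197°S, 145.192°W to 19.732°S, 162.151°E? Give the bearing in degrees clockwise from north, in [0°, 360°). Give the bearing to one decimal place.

274.1°

Δλ = 162.151 − -145.192 = 307.343°; wrapped into (−180°, 180°]: -52.657°.
θ = atan2( sin Δλ · cos φ₂ , cos φ₁ · sin φ₂ − sin φ₁ · cos φ₂ · cos Δλ )
  = atan2(-0.74834, 0.05320) = -85.933° → normalised to [0°, 360°): 274.067°.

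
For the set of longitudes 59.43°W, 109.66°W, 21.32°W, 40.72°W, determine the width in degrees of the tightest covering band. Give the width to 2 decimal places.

88.34°

Sort the longitudes: -109.66°, -59.43°, -40.72°, -21.32°.
Eastward gaps between consecutive values (wrapping around): 50.23°, 18.71°, 19.40°, 271.66°.
Largest gap = 271.66° ⇒ minimal covering band is its complement: 360° − 271.66° = 88.34°.
Band runs from -109.66° eastward to -21.32°.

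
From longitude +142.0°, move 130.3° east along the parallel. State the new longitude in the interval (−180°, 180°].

-87.7°

Start at +142.0°; shift +130.3° → +272.3°.
+272.3° lies outside (−180°, 180°]; subtract 360° → -87.7°.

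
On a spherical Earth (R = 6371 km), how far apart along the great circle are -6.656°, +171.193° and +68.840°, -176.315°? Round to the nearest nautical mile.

4563 nmi

Δλ = -176.315 − 171.193 = -347.508°; wrapped into (−180°, 180°]: 12.492°.
Δφ = 68.840 − -6.656 = 75.496°.
a = sin²(Δφ/2) + cos φ₁ · cos φ₂ · sin²(Δλ/2) = 0.379020.
c = 2·atan2(√a, √(1−a)) = 1.32641 rad → d = 6371·c ≈ 8450.57 km ≈ 4562.94 nmi.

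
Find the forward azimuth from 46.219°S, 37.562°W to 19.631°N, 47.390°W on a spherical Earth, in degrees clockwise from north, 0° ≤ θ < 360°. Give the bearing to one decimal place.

Δλ = -47.390 − -37.562 = -9.828°.
θ = atan2( sin Δλ · cos φ₂ , cos φ₁ · sin φ₂ − sin φ₁ · cos φ₂ · cos Δλ )
  = atan2(-0.16077, 0.90250) = -10.101° → normalised to [0°, 360°): 349.899°.

349.9°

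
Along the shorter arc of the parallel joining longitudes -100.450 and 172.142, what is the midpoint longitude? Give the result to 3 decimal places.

Signed shortest Δλ from -100.450° to +172.142° is -87.408°.
Midpoint longitude = -100.450° + (-87.408°)/2 = -100.450° − 43.704° = -144.154°.
(The naïve average (-100.450 + +172.142)/2 = 35.846° is on the wrong side of the globe.)

-144.154°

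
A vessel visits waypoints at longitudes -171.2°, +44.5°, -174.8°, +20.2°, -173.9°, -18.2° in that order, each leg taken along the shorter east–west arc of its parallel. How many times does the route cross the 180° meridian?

Leg 1: -171.2° → +44.5°, shortest Δλ = -144.3° (west) — crosses 180°.
Leg 2: +44.5° → -174.8°, shortest Δλ = 140.7° (east) — crosses 180°.
Leg 3: -174.8° → +20.2°, shortest Δλ = -165.0° (west) — crosses 180°.
Leg 4: +20.2° → -173.9°, shortest Δλ = 165.9° (east) — crosses 180°.
Leg 5: -173.9° → -18.2°, shortest Δλ = 155.7° (east) — does not cross 180°.
Total crossings: 4.

4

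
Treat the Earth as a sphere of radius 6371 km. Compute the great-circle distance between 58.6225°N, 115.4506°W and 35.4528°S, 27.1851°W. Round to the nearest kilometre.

Δλ = -27.1851 − -115.4506 = 88.2655°.
Δφ = -35.4528 − 58.6225 = -94.0753°.
a = sin²(Δφ/2) + cos φ₁ · cos φ₂ · sin²(Δλ/2) = 0.741184.
c = 2·atan2(√a, √(1−a)) = 2.07415 rad → d = 6371·c ≈ 13214.42 km.

13214 km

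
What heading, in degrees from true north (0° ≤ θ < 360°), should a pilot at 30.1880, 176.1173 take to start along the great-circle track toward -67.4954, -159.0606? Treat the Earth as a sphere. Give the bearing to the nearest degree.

Δλ = -159.0606 − 176.1173 = -335.1779°; wrapped into (−180°, 180°]: 24.8221°.
θ = atan2( sin Δλ · cos φ₂ , cos φ₁ · sin φ₂ − sin φ₁ · cos φ₂ · cos Δλ )
  = atan2(0.16068, -0.97324) = 170.625° → normalised to [0°, 360°): 170.625°.

171°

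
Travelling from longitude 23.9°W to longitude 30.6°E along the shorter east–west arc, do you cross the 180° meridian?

No

Signed shortest Δλ = ((30.6 − -23.9 + 180) mod 360) − 180 = 54.5°.
Going east by 54.5° from -23.9° reaches +30.6° without touching 180°.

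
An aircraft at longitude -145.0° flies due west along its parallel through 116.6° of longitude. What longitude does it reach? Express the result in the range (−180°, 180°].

+98.4°

Start at -145.0°; shift −116.6° → -261.6°.
-261.6° lies outside (−180°, 180°]; add 360° → +98.4°.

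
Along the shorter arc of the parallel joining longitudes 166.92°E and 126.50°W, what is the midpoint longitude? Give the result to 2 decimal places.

159.79°W

Signed shortest Δλ from +166.92° to -126.50° is +66.58°.
Midpoint longitude = +166.92° + (+66.58°)/2 = +166.92° + 33.29° = +200.21°.
Normalise into (−180°, 180°]: -159.79°.
(The naïve average (+166.92 + -126.50)/2 = 20.21° is on the wrong side of the globe.)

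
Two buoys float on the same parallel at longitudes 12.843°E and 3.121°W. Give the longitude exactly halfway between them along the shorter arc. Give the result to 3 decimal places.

Signed shortest Δλ from +12.843° to -3.121° is -15.964°.
Midpoint longitude = +12.843° + (-15.964°)/2 = +12.843° − 7.982° = +4.861°.

4.861°E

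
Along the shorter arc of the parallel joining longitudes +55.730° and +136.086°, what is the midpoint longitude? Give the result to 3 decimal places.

Signed shortest Δλ from +55.730° to +136.086° is +80.356°.
Midpoint longitude = +55.730° + (+80.356°)/2 = +55.730° + 40.178° = +95.908°.

+95.908°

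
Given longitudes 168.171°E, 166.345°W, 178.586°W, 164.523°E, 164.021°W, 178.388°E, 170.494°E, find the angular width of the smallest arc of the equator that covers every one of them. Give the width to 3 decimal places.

31.456°

Sort the longitudes: -178.586°, -166.345°, -164.021°, +164.523°, +168.171°, +170.494°, +178.388°.
Eastward gaps between consecutive values (wrapping around): 12.241°, 2.324°, 328.544°, 3.648°, 2.323°, 7.894°, 3.026°.
Largest gap = 328.544° ⇒ minimal covering band is its complement: 360° − 328.544° = 31.456°.
Band runs from +164.523° eastward to -164.021°, crossing the antimeridian.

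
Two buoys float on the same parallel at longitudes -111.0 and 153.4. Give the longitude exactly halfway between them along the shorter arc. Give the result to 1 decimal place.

-158.8°

Signed shortest Δλ from -111.0° to +153.4° is -95.6°.
Midpoint longitude = -111.0° + (-95.6°)/2 = -111.0° − 47.8° = -158.8°.
(The naïve average (-111.0 + +153.4)/2 = 21.2° is on the wrong side of the globe.)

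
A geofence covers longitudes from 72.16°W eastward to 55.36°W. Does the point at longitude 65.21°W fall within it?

Yes

Band width going east from -72.16° to -55.36°: ((-55.36 − -72.16) mod 360) = 16.80°.
Offset of -65.21° east of the west edge: ((-65.21 − -72.16) mod 360) = 6.95°.
6.95° ≤ 16.80° ⇒ inside.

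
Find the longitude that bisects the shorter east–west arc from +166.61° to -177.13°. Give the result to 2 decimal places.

+174.74°

Signed shortest Δλ from +166.61° to -177.13° is +16.26°.
Midpoint longitude = +166.61° + (+16.26°)/2 = +166.61° + 8.13° = +174.74°.
(The naïve average (+166.61 + -177.13)/2 = -5.26° is on the wrong side of the globe.)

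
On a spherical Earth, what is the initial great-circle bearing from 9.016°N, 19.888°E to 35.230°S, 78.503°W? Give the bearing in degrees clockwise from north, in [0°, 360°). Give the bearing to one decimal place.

Δλ = -78.503 − 19.888 = -98.391°.
θ = atan2( sin Δλ · cos φ₂ , cos φ₁ · sin φ₂ − sin φ₁ · cos φ₂ · cos Δλ )
  = atan2(-0.80810, -0.55105) = -124.291° → normalised to [0°, 360°): 235.709°.

235.7°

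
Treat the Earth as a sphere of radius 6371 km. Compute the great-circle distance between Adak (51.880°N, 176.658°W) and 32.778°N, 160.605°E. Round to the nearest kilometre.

Δλ = 160.605 − -176.658 = 337.263°; wrapped into (−180°, 180°]: -22.737°.
Δφ = 32.778 − 51.880 = -19.102°.
a = sin²(Δφ/2) + cos φ₁ · cos φ₂ · sin²(Δλ/2) = 0.047698.
c = 2·atan2(√a, √(1−a)) = 0.44035 rad → d = 6371·c ≈ 2805.45 km.

2805 km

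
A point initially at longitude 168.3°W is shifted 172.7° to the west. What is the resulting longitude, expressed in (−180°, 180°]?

19.0°E

Start at -168.3°; shift −172.7° → -341.0°.
-341.0° lies outside (−180°, 180°]; add 360° → +19.0°.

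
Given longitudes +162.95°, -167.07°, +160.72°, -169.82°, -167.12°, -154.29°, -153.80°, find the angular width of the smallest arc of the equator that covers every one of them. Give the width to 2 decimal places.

Sort the longitudes: -169.82°, -167.12°, -167.07°, -154.29°, -153.80°, +160.72°, +162.95°.
Eastward gaps between consecutive values (wrapping around): 2.70°, 0.05°, 12.78°, 0.49°, 314.52°, 2.23°, 27.23°.
Largest gap = 314.52° ⇒ minimal covering band is its complement: 360° − 314.52° = 45.48°.
Band runs from +160.72° eastward to -153.80°, crossing the antimeridian.

45.48°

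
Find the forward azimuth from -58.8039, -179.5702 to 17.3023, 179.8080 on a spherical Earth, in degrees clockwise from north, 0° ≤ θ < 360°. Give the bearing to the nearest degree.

Δλ = 179.8080 − -179.5702 = 359.3782°; wrapped into (−180°, 180°]: -0.6218°.
θ = atan2( sin Δλ · cos φ₂ , cos φ₁ · sin φ₂ − sin φ₁ · cos φ₂ · cos Δλ )
  = atan2(-0.01036, 0.97069) = -0.612° → normalised to [0°, 360°): 359.388°.

359°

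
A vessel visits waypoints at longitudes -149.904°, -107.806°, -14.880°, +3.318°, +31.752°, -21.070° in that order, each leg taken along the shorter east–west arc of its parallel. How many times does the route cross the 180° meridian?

Leg 1: -149.904° → -107.806°, shortest Δλ = 42.098° (east) — does not cross 180°.
Leg 2: -107.806° → -14.880°, shortest Δλ = 92.926° (east) — does not cross 180°.
Leg 3: -14.880° → +3.318°, shortest Δλ = 18.198° (east) — does not cross 180°.
Leg 4: +3.318° → +31.752°, shortest Δλ = 28.434° (east) — does not cross 180°.
Leg 5: +31.752° → -21.070°, shortest Δλ = -52.822° (west) — does not cross 180°.
Total crossings: 0.

0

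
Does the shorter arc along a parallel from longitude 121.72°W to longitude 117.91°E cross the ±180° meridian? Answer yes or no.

Naïve |117.91 − -121.72| = 239.63° > 180°, so the shorter arc goes the other way round — across 180°.
Signed shortest Δλ = ((117.91 − -121.72 + 180) mod 360) − 180 = -120.37°.
Going west by 120.37° from -121.72° passes through 180° before reaching +117.91°.

Yes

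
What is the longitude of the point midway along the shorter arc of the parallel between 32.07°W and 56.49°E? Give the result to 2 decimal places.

Signed shortest Δλ from -32.07° to +56.49° is +88.56°.
Midpoint longitude = -32.07° + (+88.56°)/2 = -32.07° + 44.28° = +12.21°.

12.21°E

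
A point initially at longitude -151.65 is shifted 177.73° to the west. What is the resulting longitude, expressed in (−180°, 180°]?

+30.62°

Start at -151.65°; shift −177.73° → -329.38°.
-329.38° lies outside (−180°, 180°]; add 360° → +30.62°.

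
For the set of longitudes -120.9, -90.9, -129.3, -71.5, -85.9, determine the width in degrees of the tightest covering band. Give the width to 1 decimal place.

Sort the longitudes: -129.3°, -120.9°, -90.9°, -85.9°, -71.5°.
Eastward gaps between consecutive values (wrapping around): 8.4°, 30.0°, 5.0°, 14.4°, 302.2°.
Largest gap = 302.2° ⇒ minimal covering band is its complement: 360° − 302.2° = 57.8°.
Band runs from -129.3° eastward to -71.5°.

57.8°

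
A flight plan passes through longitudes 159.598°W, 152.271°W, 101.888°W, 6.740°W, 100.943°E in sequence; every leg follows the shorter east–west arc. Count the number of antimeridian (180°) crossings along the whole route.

0

Leg 1: -159.598° → -152.271°, shortest Δλ = 7.327° (east) — does not cross 180°.
Leg 2: -152.271° → -101.888°, shortest Δλ = 50.383° (east) — does not cross 180°.
Leg 3: -101.888° → -6.740°, shortest Δλ = 95.148° (east) — does not cross 180°.
Leg 4: -6.740° → +100.943°, shortest Δλ = 107.683° (east) — does not cross 180°.
Total crossings: 0.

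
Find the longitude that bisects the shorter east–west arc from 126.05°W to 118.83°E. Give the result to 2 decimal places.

176.39°E

Signed shortest Δλ from -126.05° to +118.83° is -115.12°.
Midpoint longitude = -126.05° + (-115.12°)/2 = -126.05° − 57.56° = -183.61°.
Normalise into (−180°, 180°]: +176.39°.
(The naïve average (-126.05 + +118.83)/2 = -3.61° is on the wrong side of the globe.)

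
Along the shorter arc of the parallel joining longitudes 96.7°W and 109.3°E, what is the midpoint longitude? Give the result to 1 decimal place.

173.7°W

Signed shortest Δλ from -96.7° to +109.3° is -154.0°.
Midpoint longitude = -96.7° + (-154.0°)/2 = -96.7° − 77.0° = -173.7°.
(The naïve average (-96.7 + +109.3)/2 = 6.3° is on the wrong side of the globe.)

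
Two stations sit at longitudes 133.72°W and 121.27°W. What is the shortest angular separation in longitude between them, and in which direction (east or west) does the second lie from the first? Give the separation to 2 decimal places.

12.45° east

Raw difference: -121.27 − -133.72 = 12.45°.
Normalise into (−180°, 180°]: 12.45° stays 12.45°.
Positive ⇒ the second point lies to the east; separation 12.45°.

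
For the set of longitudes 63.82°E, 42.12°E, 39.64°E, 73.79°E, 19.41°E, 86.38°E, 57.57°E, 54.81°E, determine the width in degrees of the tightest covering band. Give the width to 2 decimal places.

Sort the longitudes: +19.41°, +39.64°, +42.12°, +54.81°, +57.57°, +63.82°, +73.79°, +86.38°.
Eastward gaps between consecutive values (wrapping around): 20.23°, 2.48°, 12.69°, 2.76°, 6.25°, 9.97°, 12.59°, 293.03°.
Largest gap = 293.03° ⇒ minimal covering band is its complement: 360° − 293.03° = 66.97°.
Band runs from +19.41° eastward to +86.38°.

66.97°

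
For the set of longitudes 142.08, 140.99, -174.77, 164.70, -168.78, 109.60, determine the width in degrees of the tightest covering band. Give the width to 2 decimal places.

Sort the longitudes: -174.77°, -168.78°, +109.60°, +140.99°, +142.08°, +164.70°.
Eastward gaps between consecutive values (wrapping around): 5.99°, 278.38°, 31.39°, 1.09°, 22.62°, 20.53°.
Largest gap = 278.38° ⇒ minimal covering band is its complement: 360° − 278.38° = 81.62°.
Band runs from +109.60° eastward to -168.78°, crossing the antimeridian.

81.62°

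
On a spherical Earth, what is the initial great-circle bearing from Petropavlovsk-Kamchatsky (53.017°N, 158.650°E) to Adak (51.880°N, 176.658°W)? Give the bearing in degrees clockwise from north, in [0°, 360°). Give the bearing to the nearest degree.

84°

Δλ = -176.658 − 158.650 = -335.308°; wrapped into (−180°, 180°]: 24.692°.
θ = atan2( sin Δλ · cos φ₂ , cos φ₁ · sin φ₂ − sin φ₁ · cos φ₂ · cos Δλ )
  = atan2(0.25788, 0.02524) = 84.409° → normalised to [0°, 360°): 84.409°.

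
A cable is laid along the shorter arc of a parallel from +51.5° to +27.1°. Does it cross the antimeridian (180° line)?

Signed shortest Δλ = ((27.1 − 51.5 + 180) mod 360) − 180 = -24.4°.
Going west by 24.4° from +51.5° reaches +27.1° without touching 180°.

No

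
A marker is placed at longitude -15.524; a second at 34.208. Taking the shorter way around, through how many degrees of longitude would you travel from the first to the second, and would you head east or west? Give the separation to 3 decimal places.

49.732° east

Raw difference: 34.208 − -15.524 = 49.732°.
Normalise into (−180°, 180°]: 49.732° stays 49.732°.
Positive ⇒ the second point lies to the east; separation 49.732°.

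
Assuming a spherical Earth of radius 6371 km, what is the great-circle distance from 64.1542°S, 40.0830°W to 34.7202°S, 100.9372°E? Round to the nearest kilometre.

8502 km

Δλ = 100.9372 − -40.0830 = 141.0202°.
Δφ = -34.7202 − -64.1542 = 29.4340°.
a = sin²(Δφ/2) + cos φ₁ · cos φ₂ · sin²(Δλ/2) = 0.382978.
c = 2·atan2(√a, √(1−a)) = 1.33456 rad → d = 6371·c ≈ 8502.49 km.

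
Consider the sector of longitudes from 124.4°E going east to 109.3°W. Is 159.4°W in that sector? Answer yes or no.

Band width going east from +124.4° to -109.3°: ((-109.3 − 124.4) mod 360) = 126.3°.
Offset of -159.4° east of the west edge: ((-159.4 − 124.4) mod 360) = 76.2°.
76.2° ≤ 126.3° ⇒ inside.

Yes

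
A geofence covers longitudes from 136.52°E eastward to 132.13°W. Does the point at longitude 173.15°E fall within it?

Yes

Band width going east from +136.52° to -132.13°: ((-132.13 − 136.52) mod 360) = 91.35°.
Offset of +173.15° east of the west edge: ((173.15 − 136.52) mod 360) = 36.63°.
36.63° ≤ 91.35° ⇒ inside.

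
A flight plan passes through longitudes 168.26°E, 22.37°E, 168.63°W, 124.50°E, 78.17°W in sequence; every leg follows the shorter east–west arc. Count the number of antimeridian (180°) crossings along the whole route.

3

Leg 1: +168.26° → +22.37°, shortest Δλ = -145.89° (west) — does not cross 180°.
Leg 2: +22.37° → -168.63°, shortest Δλ = 169.0° (east) — crosses 180°.
Leg 3: -168.63° → +124.50°, shortest Δλ = -66.87° (west) — crosses 180°.
Leg 4: +124.50° → -78.17°, shortest Δλ = 157.33° (east) — crosses 180°.
Total crossings: 3.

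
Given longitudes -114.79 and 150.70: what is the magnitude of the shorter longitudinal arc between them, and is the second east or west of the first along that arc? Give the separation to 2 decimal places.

94.51° west

Raw difference: 150.70 − -114.79 = 265.49°.
Normalise into (−180°, 180°]: 265.49° − 360° = -94.51°.
Negative ⇒ the second point lies to the west; separation 94.51°.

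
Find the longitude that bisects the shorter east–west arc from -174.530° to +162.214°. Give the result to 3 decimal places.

+173.842°

Signed shortest Δλ from -174.530° to +162.214° is -23.256°.
Midpoint longitude = -174.530° + (-23.256°)/2 = -174.530° − 11.628° = -186.158°.
Normalise into (−180°, 180°]: +173.842°.
(The naïve average (-174.530 + +162.214)/2 = -6.158° is on the wrong side of the globe.)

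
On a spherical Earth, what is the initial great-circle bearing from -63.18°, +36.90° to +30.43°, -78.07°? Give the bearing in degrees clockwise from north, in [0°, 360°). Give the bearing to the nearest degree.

263°

Δλ = -78.07 − 36.90 = -114.97°.
θ = atan2( sin Δλ · cos φ₂ , cos φ₁ · sin φ₂ − sin φ₁ · cos φ₂ · cos Δλ )
  = atan2(-0.78165, -0.09632) = -97.025° → normalised to [0°, 360°): 262.975°.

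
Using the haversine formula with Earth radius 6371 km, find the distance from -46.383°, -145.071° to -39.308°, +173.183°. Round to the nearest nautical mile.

Δλ = 173.183 − -145.071 = 318.254°; wrapped into (−180°, 180°]: -41.746°.
Δφ = -39.308 − -46.383 = 7.075°.
a = sin²(Δφ/2) + cos φ₁ · cos φ₂ · sin²(Δλ/2) = 0.071567.
c = 2·atan2(√a, √(1−a)) = 0.54164 rad → d = 6371·c ≈ 3450.77 km ≈ 1863.27 nmi.

1863 nmi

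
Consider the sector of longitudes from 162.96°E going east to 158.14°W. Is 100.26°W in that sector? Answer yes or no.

No

Band width going east from +162.96° to -158.14°: ((-158.14 − 162.96) mod 360) = 38.90°.
Offset of -100.26° east of the west edge: ((-100.26 − 162.96) mod 360) = 96.78°.
96.78° > 38.90° ⇒ outside.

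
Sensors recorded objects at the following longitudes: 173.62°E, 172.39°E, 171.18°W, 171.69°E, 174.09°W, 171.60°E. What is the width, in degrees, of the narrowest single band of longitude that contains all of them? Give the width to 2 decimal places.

Sort the longitudes: -174.09°, -171.18°, +171.60°, +171.69°, +172.39°, +173.62°.
Eastward gaps between consecutive values (wrapping around): 2.91°, 342.78°, 0.09°, 0.70°, 1.23°, 12.29°.
Largest gap = 342.78° ⇒ minimal covering band is its complement: 360° − 342.78° = 17.22°.
Band runs from +171.60° eastward to -171.18°, crossing the antimeridian.

17.22°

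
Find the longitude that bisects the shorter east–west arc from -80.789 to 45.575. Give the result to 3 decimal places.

-17.607°

Signed shortest Δλ from -80.789° to +45.575° is +126.364°.
Midpoint longitude = -80.789° + (+126.364°)/2 = -80.789° + 63.182° = -17.607°.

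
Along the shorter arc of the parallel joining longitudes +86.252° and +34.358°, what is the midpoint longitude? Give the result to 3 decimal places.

+60.305°

Signed shortest Δλ from +86.252° to +34.358° is -51.894°.
Midpoint longitude = +86.252° + (-51.894°)/2 = +86.252° − 25.947° = +60.305°.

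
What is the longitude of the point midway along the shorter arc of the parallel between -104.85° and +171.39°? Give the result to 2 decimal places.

-146.73°

Signed shortest Δλ from -104.85° to +171.39° is -83.76°.
Midpoint longitude = -104.85° + (-83.76°)/2 = -104.85° − 41.88° = -146.73°.
(The naïve average (-104.85 + +171.39)/2 = 33.27° is on the wrong side of the globe.)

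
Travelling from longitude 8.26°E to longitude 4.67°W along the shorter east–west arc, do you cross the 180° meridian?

No

Signed shortest Δλ = ((-4.67 − 8.26 + 180) mod 360) − 180 = -12.93°.
Going west by 12.93° from +8.26° reaches -4.67° without touching 180°.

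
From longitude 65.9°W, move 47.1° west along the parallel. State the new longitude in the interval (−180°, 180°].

113.0°W

Start at -65.9°; shift −47.1° → -113.0°.
-113.0° already lies in (−180°, 180°].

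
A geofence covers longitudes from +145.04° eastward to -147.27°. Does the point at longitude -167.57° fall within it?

Yes

Band width going east from +145.04° to -147.27°: ((-147.27 − 145.04) mod 360) = 67.69°.
Offset of -167.57° east of the west edge: ((-167.57 − 145.04) mod 360) = 47.39°.
47.39° ≤ 67.69° ⇒ inside.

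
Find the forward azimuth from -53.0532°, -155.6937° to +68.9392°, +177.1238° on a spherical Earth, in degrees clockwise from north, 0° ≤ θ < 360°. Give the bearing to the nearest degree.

349°

Δλ = 177.1238 − -155.6937 = 332.8175°; wrapped into (−180°, 180°]: -27.1825°.
θ = atan2( sin Δλ · cos φ₂ , cos φ₁ · sin φ₂ − sin φ₁ · cos φ₂ · cos Δλ )
  = atan2(-0.16416, 0.81640) = -11.370° → normalised to [0°, 360°): 348.630°.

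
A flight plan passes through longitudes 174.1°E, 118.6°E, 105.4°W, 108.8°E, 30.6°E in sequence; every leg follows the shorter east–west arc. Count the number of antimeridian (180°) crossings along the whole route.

Leg 1: +174.1° → +118.6°, shortest Δλ = -55.5° (west) — does not cross 180°.
Leg 2: +118.6° → -105.4°, shortest Δλ = 136.0° (east) — crosses 180°.
Leg 3: -105.4° → +108.8°, shortest Δλ = -145.8° (west) — crosses 180°.
Leg 4: +108.8° → +30.6°, shortest Δλ = -78.2° (west) — does not cross 180°.
Total crossings: 2.

2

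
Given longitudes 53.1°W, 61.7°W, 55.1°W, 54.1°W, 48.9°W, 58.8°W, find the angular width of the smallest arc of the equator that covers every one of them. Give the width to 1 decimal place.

12.8°

Sort the longitudes: -61.7°, -58.8°, -55.1°, -54.1°, -53.1°, -48.9°.
Eastward gaps between consecutive values (wrapping around): 2.9°, 3.7°, 1.0°, 1.0°, 4.2°, 347.2°.
Largest gap = 347.2° ⇒ minimal covering band is its complement: 360° − 347.2° = 12.8°.
Band runs from -61.7° eastward to -48.9°.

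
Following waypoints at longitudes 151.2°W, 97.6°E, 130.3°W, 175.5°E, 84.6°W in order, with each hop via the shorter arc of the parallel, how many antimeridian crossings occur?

4

Leg 1: -151.2° → +97.6°, shortest Δλ = -111.2° (west) — crosses 180°.
Leg 2: +97.6° → -130.3°, shortest Δλ = 132.1° (east) — crosses 180°.
Leg 3: -130.3° → +175.5°, shortest Δλ = -54.2° (west) — crosses 180°.
Leg 4: +175.5° → -84.6°, shortest Δλ = 99.9° (east) — crosses 180°.
Total crossings: 4.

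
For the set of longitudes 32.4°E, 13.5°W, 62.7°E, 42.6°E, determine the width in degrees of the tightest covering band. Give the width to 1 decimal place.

76.2°

Sort the longitudes: -13.5°, +32.4°, +42.6°, +62.7°.
Eastward gaps between consecutive values (wrapping around): 45.9°, 10.2°, 20.1°, 283.8°.
Largest gap = 283.8° ⇒ minimal covering band is its complement: 360° − 283.8° = 76.2°.
Band runs from -13.5° eastward to +62.7°.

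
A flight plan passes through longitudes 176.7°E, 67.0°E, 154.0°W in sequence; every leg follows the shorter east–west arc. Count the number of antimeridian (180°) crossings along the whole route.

1

Leg 1: +176.7° → +67.0°, shortest Δλ = -109.7° (west) — does not cross 180°.
Leg 2: +67.0° → -154.0°, shortest Δλ = 139.0° (east) — crosses 180°.
Total crossings: 1.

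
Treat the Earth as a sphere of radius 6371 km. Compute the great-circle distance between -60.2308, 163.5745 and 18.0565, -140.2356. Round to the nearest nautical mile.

5426 nmi

Δλ = -140.2356 − 163.5745 = -303.8101°; wrapped into (−180°, 180°]: 56.1899°.
Δφ = 18.0565 − -60.2308 = 78.2873°.
a = sin²(Δφ/2) + cos φ₁ · cos φ₂ · sin²(Δλ/2) = 0.503190.
c = 2·atan2(√a, √(1−a)) = 1.57718 rad → d = 6371·c ≈ 10048.19 km ≈ 5425.59 nmi.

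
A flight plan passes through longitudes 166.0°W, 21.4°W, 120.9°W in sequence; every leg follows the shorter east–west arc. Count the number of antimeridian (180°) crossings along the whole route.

Leg 1: -166.0° → -21.4°, shortest Δλ = 144.6° (east) — does not cross 180°.
Leg 2: -21.4° → -120.9°, shortest Δλ = -99.5° (west) — does not cross 180°.
Total crossings: 0.

0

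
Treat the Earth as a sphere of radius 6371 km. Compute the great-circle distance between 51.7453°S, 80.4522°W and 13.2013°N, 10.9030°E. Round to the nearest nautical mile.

6074 nmi

Δλ = 10.9030 − -80.4522 = 91.3552°.
Δφ = 13.2013 − -51.7453 = 64.9466°.
a = sin²(Δφ/2) + cos φ₁ · cos φ₂ · sin²(Δλ/2) = 0.596795.
c = 2·atan2(√a, √(1−a)) = 1.76562 rad → d = 6371·c ≈ 11248.74 km ≈ 6073.83 nmi.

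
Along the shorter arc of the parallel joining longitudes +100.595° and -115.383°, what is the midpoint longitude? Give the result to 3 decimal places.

+172.606°

Signed shortest Δλ from +100.595° to -115.383° is +144.022°.
Midpoint longitude = +100.595° + (+144.022°)/2 = +100.595° + 72.011° = +172.606°.
(The naïve average (+100.595 + -115.383)/2 = -7.394° is on the wrong side of the globe.)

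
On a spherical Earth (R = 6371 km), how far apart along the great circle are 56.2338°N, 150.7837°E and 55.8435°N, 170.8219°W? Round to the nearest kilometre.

2354 km

Δλ = -170.8219 − 150.7837 = -321.6056°; wrapped into (−180°, 180°]: 38.3944°.
Δφ = 55.8435 − 56.2338 = -0.3903°.
a = sin²(Δφ/2) + cos φ₁ · cos φ₂ · sin²(Δλ/2) = 0.033752.
c = 2·atan2(√a, √(1−a)) = 0.36954 rad → d = 6371·c ≈ 2354.31 km.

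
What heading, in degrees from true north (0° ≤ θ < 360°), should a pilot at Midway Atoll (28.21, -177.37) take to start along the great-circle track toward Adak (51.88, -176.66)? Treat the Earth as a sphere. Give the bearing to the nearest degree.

1°

Δλ = -176.66 − -177.37 = 0.71°.
θ = atan2( sin Δλ · cos φ₂ , cos φ₁ · sin φ₂ − sin φ₁ · cos φ₂ · cos Δλ )
  = atan2(0.00765, 0.40149) = 1.091° → normalised to [0°, 360°): 1.091°.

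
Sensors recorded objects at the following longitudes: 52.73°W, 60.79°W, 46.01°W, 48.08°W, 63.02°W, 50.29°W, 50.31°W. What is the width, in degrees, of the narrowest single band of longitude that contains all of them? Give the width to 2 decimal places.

17.01°

Sort the longitudes: -63.02°, -60.79°, -52.73°, -50.31°, -50.29°, -48.08°, -46.01°.
Eastward gaps between consecutive values (wrapping around): 2.23°, 8.06°, 2.42°, 0.02°, 2.21°, 2.07°, 342.99°.
Largest gap = 342.99° ⇒ minimal covering band is its complement: 360° − 342.99° = 17.01°.
Band runs from -63.02° eastward to -46.01°.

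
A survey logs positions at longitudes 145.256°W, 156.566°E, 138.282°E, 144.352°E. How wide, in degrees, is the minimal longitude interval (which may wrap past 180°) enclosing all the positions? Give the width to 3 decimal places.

Sort the longitudes: -145.256°, +138.282°, +144.352°, +156.566°.
Eastward gaps between consecutive values (wrapping around): 283.538°, 6.070°, 12.214°, 58.178°.
Largest gap = 283.538° ⇒ minimal covering band is its complement: 360° − 283.538° = 76.462°.
Band runs from +138.282° eastward to -145.256°, crossing the antimeridian.

76.462°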